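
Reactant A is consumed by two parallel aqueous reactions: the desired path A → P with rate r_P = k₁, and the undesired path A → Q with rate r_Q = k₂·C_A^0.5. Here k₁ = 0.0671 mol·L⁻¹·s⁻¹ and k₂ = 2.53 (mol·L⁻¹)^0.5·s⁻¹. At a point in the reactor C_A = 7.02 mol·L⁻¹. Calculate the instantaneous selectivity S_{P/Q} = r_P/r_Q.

S_{P/Q} = r_P/r_Q = (k₁)/(k₂·C_A^0.5) = (k₁/k₂)·C_A^-0.5.
= (0.0671) / (2.53×7.020^0.5) = 0.06710/6.703 = 0.0100.

0.0100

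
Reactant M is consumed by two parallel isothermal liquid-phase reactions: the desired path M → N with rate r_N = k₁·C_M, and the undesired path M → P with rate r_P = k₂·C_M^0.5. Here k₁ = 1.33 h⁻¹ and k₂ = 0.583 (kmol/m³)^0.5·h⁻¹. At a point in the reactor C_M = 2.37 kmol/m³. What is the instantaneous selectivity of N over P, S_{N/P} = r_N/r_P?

S_{N/P} = r_N/r_P = (k₁·C_M)/(k₂·C_M^0.5) = (k₁/k₂)·C_M^0.5.
= (1.33×2.370) / (0.583×2.370^0.5) = 3.152/0.8975 = 3.51.

3.51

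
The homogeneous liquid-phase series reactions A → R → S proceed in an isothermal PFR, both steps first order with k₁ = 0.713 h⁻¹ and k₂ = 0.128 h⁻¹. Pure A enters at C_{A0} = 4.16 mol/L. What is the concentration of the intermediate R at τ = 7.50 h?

The intermediate concentration in a first-order A→B→C sequence is C_R = k₁C_{A0}(e^(−k₁τ) − e^(−k₂τ))/(k₂−k₁).
e^(−k₁τ) = e^(−0.713×7.50) = e^(−5.348) = 0.004760; e^(−k₂τ) = e^(−0.9600) = 0.3829.
C_R = 0.713×4.16/(0.128−0.713) × (0.004760−0.3829) = (-5.070)×(-0.3781) = 1.917 mol/L.

1.92 mol/L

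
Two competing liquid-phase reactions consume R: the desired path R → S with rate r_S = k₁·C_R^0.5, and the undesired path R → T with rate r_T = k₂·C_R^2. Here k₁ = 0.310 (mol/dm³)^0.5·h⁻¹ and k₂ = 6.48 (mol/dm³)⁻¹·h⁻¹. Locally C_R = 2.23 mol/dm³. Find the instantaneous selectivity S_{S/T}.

0.0144

S_{S/T} = r_S/r_T = (k₁·C_R^0.5)/(k₂·C_R^2) = (k₁/k₂)·C_R^-1.5.
= (0.310×2.230^0.5) / (6.48×2.230^2) = 0.4629/32.22 = 0.0144.
The undesired path is higher order in R, so low C_R (CSTR or dilute feed) favours S.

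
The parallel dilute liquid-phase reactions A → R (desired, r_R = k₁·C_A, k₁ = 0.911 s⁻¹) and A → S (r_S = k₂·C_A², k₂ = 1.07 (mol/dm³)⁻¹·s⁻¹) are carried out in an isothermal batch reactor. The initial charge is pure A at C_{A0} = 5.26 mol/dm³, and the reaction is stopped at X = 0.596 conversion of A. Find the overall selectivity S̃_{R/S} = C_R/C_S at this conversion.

C_A = C_{A0}(1−X) = 2.125 mol/dm³.
Along a PFR/batch, dC_R/dC_A = −r_R/(r_R+r_S) = −k₁/(k₁+k₂·C_A).
Integrating from C_{A0} to C_A: C_R = (0.911/1.07)·ln[(0.911+1.07·5.26)/(0.911+1.07·2.13)] = 0.8514·ln(6.539/3.185) = 0.6125 mol/dm³.
C_S = (C_{A0}−C_A)−C_R = 2.522 mol/dm³; S̃_{R/S} = 0.6125/2.522 = 0.243.

0.243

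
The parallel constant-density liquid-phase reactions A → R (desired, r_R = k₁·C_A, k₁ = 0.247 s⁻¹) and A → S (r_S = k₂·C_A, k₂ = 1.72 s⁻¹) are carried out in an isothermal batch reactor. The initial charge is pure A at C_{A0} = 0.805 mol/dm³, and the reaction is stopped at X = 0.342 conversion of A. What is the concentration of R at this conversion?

C_A = C_{A0}(1−X) = 0.5297 mol/dm³.
Both paths are first order in A, so the instantaneous fraction to R is constant: dC_R/d(−C_A) = k₁/(k₁+k₂) = 0.1256.
C_R = 0.1256·(C_{A0}−C_A) = 0.1256×0.2753 = 0.0346 mol/dm³.

0.0346 mol/dm³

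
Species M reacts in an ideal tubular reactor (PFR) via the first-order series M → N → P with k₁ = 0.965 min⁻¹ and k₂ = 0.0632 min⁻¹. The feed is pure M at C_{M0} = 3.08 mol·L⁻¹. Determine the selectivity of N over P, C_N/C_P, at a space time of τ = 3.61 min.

Solving the coupled first-order balances gives C_N(τ) = [k₁/(k₂−k₁)]·C_{M0}·(e^(−k₁τ) − e^(−k₂τ)).
e^(−k₁τ) = e^(−0.965×3.61) = e^(−3.484) = 0.03070; e^(−k₂τ) = e^(−0.2282) = 0.7960.
C_N = 0.965×3.08/(0.0632−0.965) × (0.03070−0.7960) = (-3.296)×(-0.7653) = 2.522 mol·L⁻¹.
C_M = C_{M0}e^(−k₁τ) = 0.09454 mol·L⁻¹, so C_P = C_{M0}−C_M−C_N = 0.4631 mol·L⁻¹; C_N/C_P = 5.45.

5.45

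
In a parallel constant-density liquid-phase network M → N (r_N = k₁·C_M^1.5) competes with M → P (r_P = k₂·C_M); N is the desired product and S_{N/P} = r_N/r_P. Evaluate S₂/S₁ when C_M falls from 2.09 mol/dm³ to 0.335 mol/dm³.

S_{N/P} = (k₁/k₂)·C_M^0.5, so S₂/S₁ = (C_{M,2}/C_{M,1})^0.5.
= (0.335/2.09)^0.5 = (0.1603)^0.5 = 0.400.

0.400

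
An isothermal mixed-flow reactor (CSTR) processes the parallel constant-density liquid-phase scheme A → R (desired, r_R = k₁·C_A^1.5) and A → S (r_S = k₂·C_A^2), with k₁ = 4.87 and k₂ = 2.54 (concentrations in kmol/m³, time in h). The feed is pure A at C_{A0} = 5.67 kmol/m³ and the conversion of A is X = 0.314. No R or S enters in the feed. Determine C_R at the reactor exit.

Exit C_A = C_{A0}(1−X) = 5.67×0.686 = 3.890 kmol/m³.
In a CSTR the entire volume is at exit conditions, so r_R = 4.87×3.890^1.5 = 37.36 and r_S = 2.54×3.890^2 = 38.43.
Fraction of consumed A going to R: r_R/(r_R+r_S) = 0.4929.
C_R = 0.4929·C_{A0}·X = 0.4929×5.67×0.314 = 0.878 kmol/m³.

0.878 kmol/m³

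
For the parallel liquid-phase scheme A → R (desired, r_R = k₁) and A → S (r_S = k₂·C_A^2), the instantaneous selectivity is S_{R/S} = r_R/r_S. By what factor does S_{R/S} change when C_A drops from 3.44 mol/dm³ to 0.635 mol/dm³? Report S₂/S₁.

29.3

S_{R/S} = (k₁/k₂)·C_A^-2, so S₂/S₁ = (C_{A,2}/C_{A,1})^-2.
= (0.635/3.44)^(-2) = (0.1846)^(-2) = 29.3.
Selectivity toward R rises as C_A falls — low-concentration operation is favoured.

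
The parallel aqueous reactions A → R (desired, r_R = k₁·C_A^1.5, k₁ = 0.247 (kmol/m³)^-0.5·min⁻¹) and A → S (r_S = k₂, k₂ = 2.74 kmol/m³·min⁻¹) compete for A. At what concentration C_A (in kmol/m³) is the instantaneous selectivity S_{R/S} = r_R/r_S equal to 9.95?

23.0 kmol/m³

S_{R/S} = (k₁/k₂)·C_A^1.5 ⇒ C_A = (S·k₂/k₁)^(1/1.5).
= (9.95×2.74/0.247)^(0.6667) = (110.4)^(0.6667) = 23.0 kmol/m³.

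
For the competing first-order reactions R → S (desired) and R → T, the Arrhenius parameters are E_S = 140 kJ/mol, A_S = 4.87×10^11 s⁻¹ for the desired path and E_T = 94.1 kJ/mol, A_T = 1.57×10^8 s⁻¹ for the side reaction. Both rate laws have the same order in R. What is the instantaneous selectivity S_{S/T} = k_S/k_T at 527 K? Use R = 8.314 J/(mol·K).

k_S/k_T = (A_S/A_T)·exp[−(E_S−E_T)/(RT)] = (A_S/A_T)·exp[(E_T−E_S)/(RT)].
(E_T−E_S)/(RT) = (94.1−140)×10³/(8.314×527) = -45900/4381 = -10.48.
k_S/k_T = (4.87×10^11/1.57×10^8)·exp(-10.48) = 3102 × 2.821×10^-5 = 0.0875.

0.0875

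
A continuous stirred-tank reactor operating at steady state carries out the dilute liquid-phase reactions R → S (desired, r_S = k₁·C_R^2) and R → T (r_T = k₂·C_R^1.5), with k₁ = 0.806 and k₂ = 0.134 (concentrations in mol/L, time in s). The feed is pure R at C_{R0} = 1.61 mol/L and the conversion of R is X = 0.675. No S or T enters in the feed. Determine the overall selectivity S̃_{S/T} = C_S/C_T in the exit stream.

4.35

Exit C_R = C_{R0}(1−X) = 1.61×0.325 = 0.5232 mol/L.
In a CSTR the entire volume is at exit conditions, so r_S = 0.806×0.5232^2 = 0.2207 and r_T = 0.134×0.5232^1.5 = 0.05072.
Overall selectivity = C_S/C_T = r_Sτ/(r_Tτ) = r_S/r_T = 4.35.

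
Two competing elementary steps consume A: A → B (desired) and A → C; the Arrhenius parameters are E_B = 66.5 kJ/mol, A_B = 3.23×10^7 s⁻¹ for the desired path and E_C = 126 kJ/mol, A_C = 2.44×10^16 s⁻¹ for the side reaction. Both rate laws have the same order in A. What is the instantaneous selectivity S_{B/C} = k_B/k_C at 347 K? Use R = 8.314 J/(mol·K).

k_B/k_C = (A_B/A_C)·exp[−(E_B−E_C)/(RT)] = (A_B/A_C)·exp[(E_C−E_B)/(RT)].
(E_C−E_B)/(RT) = (126−66.5)×10³/(8.314×347) = 59500/2885 = 20.62.
k_B/k_C = (3.23×10^7/2.44×10^16)·exp(20.62) = 1.324×10^-9 × 9.057×10^8 = 1.20.
Since E_B < E_C, lowering the temperature improves selectivity toward B.

1.20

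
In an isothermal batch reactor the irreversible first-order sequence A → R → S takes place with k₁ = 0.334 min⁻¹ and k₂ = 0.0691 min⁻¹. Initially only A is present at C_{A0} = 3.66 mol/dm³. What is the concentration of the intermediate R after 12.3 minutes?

1.90 mol/dm³

For first-order series with pure A initially, C_R(t) = k₁C_{A0}/(k₂−k₁)·(e^(−k₁t) − e^(−k₂t)).
e^(−k₁t) = e^(−0.334×12.3) = e^(−4.108) = 0.01644; e^(−k₂t) = e^(−0.8499) = 0.4274.
C_R = 0.334×3.66/(0.0691−0.334) × (0.01644−0.4274) = (-4.615)×(-0.4110) = 1.897 mol/dm³.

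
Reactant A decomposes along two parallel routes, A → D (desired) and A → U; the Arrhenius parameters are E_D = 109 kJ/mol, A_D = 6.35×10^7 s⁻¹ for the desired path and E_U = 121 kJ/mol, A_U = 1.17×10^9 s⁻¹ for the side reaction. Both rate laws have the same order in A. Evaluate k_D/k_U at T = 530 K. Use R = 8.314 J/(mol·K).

k_D/k_U = (A_D/A_U)·exp[−(E_D−E_U)/(RT)] = (A_D/A_U)·exp[(E_U−E_D)/(RT)].
(E_U−E_D)/(RT) = (121−109)×10³/(8.314×530) = 12000/4406 = 2.723.
k_D/k_U = (6.35×10^7/1.17×10^9)·exp(2.723) = 0.05427 × 15.23 = 0.827.

0.827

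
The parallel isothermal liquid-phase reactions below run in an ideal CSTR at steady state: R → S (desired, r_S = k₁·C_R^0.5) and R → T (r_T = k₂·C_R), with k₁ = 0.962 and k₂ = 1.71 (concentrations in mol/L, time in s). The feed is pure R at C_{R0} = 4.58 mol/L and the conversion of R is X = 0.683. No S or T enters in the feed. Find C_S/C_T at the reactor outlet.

Exit C_R = C_{R0}(1−X) = 4.58×0.317 = 1.452 mol/L.
In a CSTR the entire volume is at exit conditions, so r_S = 0.962×1.452^0.5 = 1.159 and r_T = 1.71×1.452 = 2.483.
Overall selectivity = C_S/C_T = r_Sτ/(r_Tτ) = r_S/r_T = 0.467.

0.467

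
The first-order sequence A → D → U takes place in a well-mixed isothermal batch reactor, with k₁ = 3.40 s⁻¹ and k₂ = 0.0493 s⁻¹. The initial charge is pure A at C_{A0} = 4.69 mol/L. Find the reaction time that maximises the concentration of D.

The intermediate peaks when r₁ = r₂, i.e. k₁e^(−k₁t) = k₂e^(−k₂t), giving t_opt = ln(k₂/k₁)/(k₂−k₁).
= ln(0.0493/3.40)/(0.0493−3.40) = ln(0.01450)/-3.351 = -4.234/-3.351 = 1.26 s.

1.26 s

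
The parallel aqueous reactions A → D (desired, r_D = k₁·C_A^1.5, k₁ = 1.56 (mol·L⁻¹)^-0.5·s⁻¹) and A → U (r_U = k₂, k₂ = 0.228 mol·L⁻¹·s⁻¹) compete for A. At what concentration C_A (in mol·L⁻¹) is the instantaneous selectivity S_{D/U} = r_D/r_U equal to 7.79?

S_{D/U} = (k₁/k₂)·C_A^1.5 ⇒ C_A = (S·k₂/k₁)^(1/1.5).
= (7.79×0.228/1.56)^(0.6667) = (1.139)^(0.6667) = 1.09 mol·L⁻¹.

1.09 mol·L⁻¹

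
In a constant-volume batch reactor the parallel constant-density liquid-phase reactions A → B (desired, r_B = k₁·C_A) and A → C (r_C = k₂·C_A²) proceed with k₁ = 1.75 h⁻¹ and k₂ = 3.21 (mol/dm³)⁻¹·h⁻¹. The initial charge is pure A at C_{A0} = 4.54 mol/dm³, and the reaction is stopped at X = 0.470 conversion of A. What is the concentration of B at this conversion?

C_A = C_{A0}(1−X) = 2.406 mol/dm³.
Along a PFR/batch, dC_B/dC_A = −r_B/(r_B+r_C) = −k₁/(k₁+k₂·C_A).
Integrating from C_{A0} to C_A: C_B = (1.75/3.21)·ln[(1.75+3.21·4.54)/(1.75+3.21·2.41)] = 0.5452·ln(16.32/9.474) = 0.2966 mol/dm³.

0.297 mol/dm³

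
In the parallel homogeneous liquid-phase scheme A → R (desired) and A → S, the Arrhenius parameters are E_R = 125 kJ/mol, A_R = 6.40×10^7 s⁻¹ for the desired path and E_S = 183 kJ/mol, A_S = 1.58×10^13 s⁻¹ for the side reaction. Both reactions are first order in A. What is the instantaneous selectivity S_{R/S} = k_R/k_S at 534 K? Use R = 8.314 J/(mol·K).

1.91

k_R/k_S = (A_R/A_S)·exp[−(E_R−E_S)/(RT)] = (A_R/A_S)·exp[(E_S−E_R)/(RT)].
(E_S−E_R)/(RT) = (183−125)×10³/(8.314×534) = 58000/4440 = 13.06.
k_R/k_S = (6.40×10^7/1.58×10^13)·exp(13.06) = 4.051×10^-6 × 4.717×10^5 = 1.91.
Since E_R < E_S, lowering the temperature improves selectivity toward R.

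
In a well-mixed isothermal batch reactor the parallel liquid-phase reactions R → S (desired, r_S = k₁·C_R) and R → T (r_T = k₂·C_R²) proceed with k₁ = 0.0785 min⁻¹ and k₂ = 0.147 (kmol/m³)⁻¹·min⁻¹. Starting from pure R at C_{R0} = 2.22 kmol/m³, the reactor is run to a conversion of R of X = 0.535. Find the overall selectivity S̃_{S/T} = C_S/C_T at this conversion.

C_R = C_{R0}(1−X) = 1.032 kmol/m³.
Along a PFR/batch, dC_S/dC_R = −r_S/(r_S+r_T) = −k₁/(k₁+k₂·C_R).
Integrating from C_{R0} to C_R: C_S = (0.0785/0.147)·ln[(0.0785+0.147·2.22)/(0.0785+0.147·1.03)] = 0.5340·ln(0.4048/0.2302) = 0.3014 kmol/m³.
C_T = (C_{R0}−C_R)−C_S = 0.8863 kmol/m³; S̃_{S/T} = 0.3014/0.8863 = 0.340.

0.340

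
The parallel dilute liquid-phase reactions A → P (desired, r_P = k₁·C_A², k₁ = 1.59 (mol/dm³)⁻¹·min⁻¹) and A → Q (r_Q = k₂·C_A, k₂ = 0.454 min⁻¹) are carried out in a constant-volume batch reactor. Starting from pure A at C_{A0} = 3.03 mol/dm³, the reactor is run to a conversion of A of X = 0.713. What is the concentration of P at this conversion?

C_A = C_{A0}(1−X) = 0.8696 mol/dm³.
Along a PFR/batch, dC_Q/dC_A = −r_Q/(r_P+r_Q) = −k₂/(k₂+k₁·C_A).
Integrating from C_{A0} to C_A: C_Q = (0.454/1.59)·ln[(0.454+1.59·3.03)/(0.454+1.59·0.870)] = 0.2855·ln(5.272/1.837) = 0.3011 mol/dm³.
Then C_P = (C_{A0}−C_A) − C_Q = 2.160 − 0.3011 = 1.859 mol/dm³.

1.86 mol/dm³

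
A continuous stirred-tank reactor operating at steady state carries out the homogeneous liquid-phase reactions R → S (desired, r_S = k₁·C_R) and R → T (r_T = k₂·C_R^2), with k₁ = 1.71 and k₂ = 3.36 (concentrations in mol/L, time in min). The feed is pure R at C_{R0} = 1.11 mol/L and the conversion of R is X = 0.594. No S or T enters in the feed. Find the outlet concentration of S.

Exit C_R = C_{R0}(1−X) = 1.11×0.406 = 0.4507 mol/L.
A CSTR operates uniformly at the exit composition, giving r_S = 0.7706 and r_T = 0.6824 (each k·C_R^n at C_R = 0.4507).
Fraction of consumed R going to S: r_S/(r_S+r_T) = 0.5304.
C_S = 0.5304·C_{R0}·X = 0.5304×1.11×0.594 = 0.350 mol/L.

0.350 mol/L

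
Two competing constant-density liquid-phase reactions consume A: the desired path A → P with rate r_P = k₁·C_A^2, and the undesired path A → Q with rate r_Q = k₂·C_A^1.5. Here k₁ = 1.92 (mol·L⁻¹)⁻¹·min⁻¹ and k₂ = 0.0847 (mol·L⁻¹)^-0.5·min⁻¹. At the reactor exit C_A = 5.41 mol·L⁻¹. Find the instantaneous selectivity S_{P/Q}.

S_{P/Q} = r_P/r_Q = (k₁·C_A^2)/(k₂·C_A^1.5) = (k₁/k₂)·C_A^0.5.
= (1.92×5.410^2) / (0.0847×5.410^1.5) = 56.19/1.066 = 52.7.
Since the desired path is higher order in A, keeping C_A high (PFR or concentrated feed) favours P.

52.7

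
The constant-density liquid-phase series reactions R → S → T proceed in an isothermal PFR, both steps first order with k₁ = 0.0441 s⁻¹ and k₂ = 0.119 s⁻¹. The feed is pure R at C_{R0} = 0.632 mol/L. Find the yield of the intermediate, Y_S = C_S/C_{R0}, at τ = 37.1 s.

For first-order series with pure R initially, C_S(τ) = k₁C_{R0}/(k₂−k₁)·(e^(−k₁τ) − e^(−k₂τ)).
e^(−k₁τ) = e^(−0.0441×37.1) = e^(−1.636) = 0.1947; e^(−k₂τ) = e^(−4.415) = 0.01210.
C_S = 0.0441×0.632/(0.119−0.0441) × (0.1947−0.01210) = 0.3721×0.1826 = 0.06796 mol/L.
Y_S = C_S/C_{R0} = 0.06796/0.632 = 0.108.

0.108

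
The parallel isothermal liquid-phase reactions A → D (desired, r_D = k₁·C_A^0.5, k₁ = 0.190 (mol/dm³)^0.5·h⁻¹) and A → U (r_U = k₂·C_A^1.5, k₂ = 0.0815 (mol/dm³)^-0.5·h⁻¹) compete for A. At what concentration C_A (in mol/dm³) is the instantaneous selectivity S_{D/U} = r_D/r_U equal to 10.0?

0.233 mol/dm³

S_{D/U} = (k₁/k₂)·C_A⁻¹ ⇒ C_A = (S·k₂/k₁)^(-1).
= (10.0×0.0815/0.190)^(-1) = (4.289)^(-1) = 0.233 mol/dm³.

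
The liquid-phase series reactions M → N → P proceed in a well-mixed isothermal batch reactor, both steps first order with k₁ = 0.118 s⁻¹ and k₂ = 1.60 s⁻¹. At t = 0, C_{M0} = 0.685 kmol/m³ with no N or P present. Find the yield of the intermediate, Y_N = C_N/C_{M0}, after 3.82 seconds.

0.0506

Solving the coupled first-order balances gives C_N(t) = [k₁/(k₂−k₁)]·C_{M0}·(e^(−k₁t) − e^(−k₂t)).
e^(−k₁t) = e^(−0.118×3.82) = e^(−0.4508) = 0.6371; e^(−k₂t) = e^(−6.112) = 0.002216.
C_N = 0.118×0.685/(1.60−0.118) × (0.6371−0.002216) = 0.05454×0.6349 = 0.03463 kmol/m³.
Y_N = C_N/C_{M0} = 0.03463/0.685 = 0.0506.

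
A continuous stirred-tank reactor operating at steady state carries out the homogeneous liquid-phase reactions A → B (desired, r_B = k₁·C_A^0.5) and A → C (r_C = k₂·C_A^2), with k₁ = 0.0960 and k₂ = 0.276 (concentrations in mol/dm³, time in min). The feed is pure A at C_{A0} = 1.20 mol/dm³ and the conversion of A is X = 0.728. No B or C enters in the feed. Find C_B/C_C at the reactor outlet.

1.87

Exit C_A = C_{A0}(1−X) = 1.20×0.272 = 0.3264 mol/dm³.
In a CSTR the entire volume is at exit conditions, so r_B = 0.0960×0.3264^0.5 = 0.05485 and r_C = 0.276×0.3264^2 = 0.02940.
Overall selectivity = C_B/C_C = r_Bτ/(r_Cτ) = r_B/r_C = 1.87.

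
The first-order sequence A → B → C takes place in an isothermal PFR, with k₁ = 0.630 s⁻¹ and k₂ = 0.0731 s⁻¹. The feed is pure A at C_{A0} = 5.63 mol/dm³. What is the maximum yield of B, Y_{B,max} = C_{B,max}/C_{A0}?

At the optimum, C_{B,max}/C_{A0} = (k₁/k₂)^[k₂/(k₂−k₁)].
= (0.630/0.0731)^(0.0731/(0.0731−0.630)) = (8.618)^(-0.1313) = 0.7537.

0.754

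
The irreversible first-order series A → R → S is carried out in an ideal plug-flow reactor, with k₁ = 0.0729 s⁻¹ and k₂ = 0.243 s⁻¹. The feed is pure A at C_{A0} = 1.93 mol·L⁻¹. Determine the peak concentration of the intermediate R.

0.346 mol·L⁻¹

At the optimum, C_{R,max}/C_{A0} = (k₁/k₂)^[k₂/(k₂−k₁)].
= (0.0729/0.243)^(0.243/(0.243−0.0729)) = (0.3000)^(1.429) = 0.1791.
C_{R,max} = 0.1791×1.93 = 0.346 mol·L⁻¹.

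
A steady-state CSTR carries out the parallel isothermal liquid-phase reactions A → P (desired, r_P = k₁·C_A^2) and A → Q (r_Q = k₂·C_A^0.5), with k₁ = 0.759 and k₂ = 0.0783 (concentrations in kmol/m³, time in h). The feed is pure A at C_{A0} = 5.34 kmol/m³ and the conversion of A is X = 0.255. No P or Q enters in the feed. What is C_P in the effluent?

1.34 kmol/m³

Exit C_A = C_{A0}(1−X) = 5.34×0.745 = 3.978 kmol/m³.
In a CSTR the entire volume is at exit conditions, so r_P = 0.759×3.978^2 = 12.01 and r_Q = 0.0783×3.978^0.5 = 0.1562.
Fraction of consumed A going to P: r_P/(r_P+r_Q) = 0.9872.
C_P = 0.9872·C_{A0}·X = 0.9872×5.34×0.255 = 1.34 kmol/m³.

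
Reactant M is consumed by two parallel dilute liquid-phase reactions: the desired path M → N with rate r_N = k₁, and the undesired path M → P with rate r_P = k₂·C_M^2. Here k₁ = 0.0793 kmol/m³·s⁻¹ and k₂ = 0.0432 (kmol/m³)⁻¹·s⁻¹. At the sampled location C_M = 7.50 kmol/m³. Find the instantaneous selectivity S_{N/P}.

0.0326

S_{N/P} = r_N/r_P = (k₁)/(k₂·C_M^2) = (k₁/k₂)·C_M^-2.
= (0.0793) / (0.0432×7.500^2) = 0.07930/2.430 = 0.0326.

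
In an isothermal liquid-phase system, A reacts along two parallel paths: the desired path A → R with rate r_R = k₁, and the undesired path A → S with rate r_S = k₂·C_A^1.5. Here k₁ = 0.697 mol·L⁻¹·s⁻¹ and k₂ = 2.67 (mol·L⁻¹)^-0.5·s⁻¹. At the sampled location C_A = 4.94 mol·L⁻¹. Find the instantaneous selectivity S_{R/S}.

0.0238

S_{R/S} = r_R/r_S = (k₁)/(k₂·C_A^1.5) = (k₁/k₂)·C_A^-1.5.
= (0.697) / (2.67×4.940^1.5) = 0.6970/29.32 = 0.0238.
The undesired path is higher order in A, so low C_A (CSTR or dilute feed) favours R.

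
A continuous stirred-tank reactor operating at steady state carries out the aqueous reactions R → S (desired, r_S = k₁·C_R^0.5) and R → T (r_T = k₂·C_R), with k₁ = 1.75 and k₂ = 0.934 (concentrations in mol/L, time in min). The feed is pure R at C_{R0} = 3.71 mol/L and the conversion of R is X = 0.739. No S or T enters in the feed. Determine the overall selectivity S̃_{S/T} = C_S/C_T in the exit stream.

Exit C_R = C_{R0}(1−X) = 3.71×0.261 = 0.9683 mol/L.
A CSTR operates uniformly at the exit composition, giving r_S = 1.722 and r_T = 0.9044 (each k·C_R^n at C_R = 0.9683).
Overall selectivity = C_S/C_T = r_Sτ/(r_Tτ) = r_S/r_T = 1.90.

1.90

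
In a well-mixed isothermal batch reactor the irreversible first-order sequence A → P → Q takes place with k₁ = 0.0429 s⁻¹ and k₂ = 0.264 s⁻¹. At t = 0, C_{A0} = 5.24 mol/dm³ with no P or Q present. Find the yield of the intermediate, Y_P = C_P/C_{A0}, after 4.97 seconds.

0.105

Solving the coupled first-order balances gives C_P(t) = [k₁/(k₂−k₁)]·C_{A0}·(e^(−k₁t) − e^(−k₂t)).
e^(−k₁t) = e^(−0.0429×4.97) = e^(−0.2132) = 0.8080; e^(−k₂t) = e^(−1.312) = 0.2693.
C_P = 0.0429×5.24/(0.264−0.0429) × (0.8080−0.2693) = 1.017×0.5387 = 0.5477 mol/dm³.
Y_P = C_P/C_{A0} = 0.5477/5.24 = 0.105.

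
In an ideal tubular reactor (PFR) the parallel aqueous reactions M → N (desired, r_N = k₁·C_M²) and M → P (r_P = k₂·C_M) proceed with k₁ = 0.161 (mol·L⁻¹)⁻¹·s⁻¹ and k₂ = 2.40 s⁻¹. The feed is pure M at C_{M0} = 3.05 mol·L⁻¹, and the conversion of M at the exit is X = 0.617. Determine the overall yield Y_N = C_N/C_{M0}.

0.0759

C_M = C_{M0}(1−X) = 1.168 mol·L⁻¹.
Along a PFR/batch, dC_P/dC_M = −r_P/(r_N+r_P) = −k₂/(k₂+k₁·C_M).
Integrating from C_{M0} to C_M: C_P = (2.40/0.161)·ln[(2.40+0.161·3.05)/(2.40+0.161·1.17)] = 14.91·ln(2.891/2.588) = 1.650 mol·L⁻¹.
Then C_N = (C_{M0}−C_M) − C_P = 1.882 − 1.650 = 0.2316 mol·L⁻¹.
Y_N = C_N/C_{M0} = 0.2316/3.05 = 0.0759.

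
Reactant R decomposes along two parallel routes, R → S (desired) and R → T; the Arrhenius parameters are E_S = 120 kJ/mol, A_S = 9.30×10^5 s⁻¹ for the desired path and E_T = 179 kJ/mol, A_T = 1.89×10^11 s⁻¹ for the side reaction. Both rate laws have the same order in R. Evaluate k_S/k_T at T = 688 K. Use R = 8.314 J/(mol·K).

0.148

With equal orders, S_{S/T} = k_S/k_T = (A_S/A_T)·exp[(E_T−E_S)/(RT)].
(E_T−E_S)/(RT) = (179−120)×10³/(8.314×688) = 59000/5720 = 10.31.
k_S/k_T = (9.30×10^5/1.89×10^11)·exp(10.31) = 4.921×10^-6 × 30171 = 0.148.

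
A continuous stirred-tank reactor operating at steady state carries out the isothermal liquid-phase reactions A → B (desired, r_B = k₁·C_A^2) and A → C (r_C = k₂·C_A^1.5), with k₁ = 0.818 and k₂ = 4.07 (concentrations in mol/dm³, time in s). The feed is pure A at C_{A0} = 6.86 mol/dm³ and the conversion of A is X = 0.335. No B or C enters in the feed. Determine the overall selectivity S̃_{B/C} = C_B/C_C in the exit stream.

Exit C_A = C_{A0}(1−X) = 6.86×0.665 = 4.562 mol/dm³.
In a CSTR the entire volume is at exit conditions, so r_B = 0.818×4.562^2 = 17.02 and r_C = 4.07×4.562^1.5 = 39.66.
Overall selectivity = C_B/C_C = r_Bτ/(r_Cτ) = r_B/r_C = 0.429.

0.429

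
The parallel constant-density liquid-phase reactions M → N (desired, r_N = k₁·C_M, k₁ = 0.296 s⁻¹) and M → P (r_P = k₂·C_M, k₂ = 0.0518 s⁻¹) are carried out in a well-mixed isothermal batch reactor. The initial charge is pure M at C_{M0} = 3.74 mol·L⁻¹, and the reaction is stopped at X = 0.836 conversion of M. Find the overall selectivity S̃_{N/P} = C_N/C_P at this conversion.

5.71

C_M = C_{M0}(1−X) = 0.6134 mol·L⁻¹.
Both paths are first order in M, so the instantaneous fraction to N is constant: dC_N/d(−C_M) = k₁/(k₁+k₂) = 0.8511.
C_N = 0.8511·(C_{M0}−C_M) = 0.8511×3.127 = 2.66 mol·L⁻¹.
C_P = (C_{M0}−C_M)−C_N = 0.4657 mol·L⁻¹; S̃_{N/P} = 2.661/0.4657 = 5.71.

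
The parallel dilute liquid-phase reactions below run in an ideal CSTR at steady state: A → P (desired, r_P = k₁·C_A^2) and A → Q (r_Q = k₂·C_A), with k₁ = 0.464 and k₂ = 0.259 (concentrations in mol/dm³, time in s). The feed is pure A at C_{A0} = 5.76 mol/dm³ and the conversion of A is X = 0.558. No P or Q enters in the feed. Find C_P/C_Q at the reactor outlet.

Exit C_A = C_{A0}(1−X) = 5.76×0.442 = 2.546 mol/dm³.
Rates in a CSTR are evaluated at the outlet concentration: r_P = 0.464×2.546^2 = 3.008, r_Q = 0.259×2.546 = 0.6594.
Overall selectivity = C_P/C_Q = r_Pτ/(r_Qτ) = r_P/r_Q = 4.56.

4.56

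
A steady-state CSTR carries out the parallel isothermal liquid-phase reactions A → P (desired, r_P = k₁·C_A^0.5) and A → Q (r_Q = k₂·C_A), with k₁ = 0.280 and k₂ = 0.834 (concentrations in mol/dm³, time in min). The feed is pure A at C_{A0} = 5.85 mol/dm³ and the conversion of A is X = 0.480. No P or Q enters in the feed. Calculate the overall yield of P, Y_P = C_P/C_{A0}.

0.0775

Exit C_A = C_{A0}(1−X) = 5.85×0.520 = 3.042 mol/dm³.
In a CSTR the entire volume is at exit conditions, so r_P = 0.280×3.042^0.5 = 0.4884 and r_Q = 0.834×3.042 = 2.537.
Fraction of consumed A going to P: r_P/(r_P+r_Q) = 0.1614.
C_P = 0.1614·C_{A0}·X = 0.1614×5.85×0.480 = 0.453 mol/dm³; Y_P = C_P/C_{A0} = 0.0775.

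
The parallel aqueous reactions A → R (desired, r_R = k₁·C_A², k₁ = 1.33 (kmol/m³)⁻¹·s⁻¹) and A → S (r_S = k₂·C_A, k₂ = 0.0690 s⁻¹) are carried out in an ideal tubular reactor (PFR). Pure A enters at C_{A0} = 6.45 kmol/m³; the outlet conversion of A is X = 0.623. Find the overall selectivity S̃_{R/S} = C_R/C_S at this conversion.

C_A = C_{A0}(1−X) = 2.432 kmol/m³.
Along a PFR/batch, dC_S/dC_A = −r_S/(r_R+r_S) = −k₂/(k₂+k₁·C_A).
Integrating from C_{A0} to C_A: C_S = (0.0690/1.33)·ln[(0.0690+1.33·6.45)/(0.0690+1.33·2.43)] = 0.05188·ln(8.648/3.303) = 0.04993 kmol/m³.
Then C_R = (C_{A0}−C_A) − C_S = 4.018 − 0.04993 = 3.968 kmol/m³.
S̃_{R/S} = C_R/C_S = 3.968/0.04993 = 79.5.

79.5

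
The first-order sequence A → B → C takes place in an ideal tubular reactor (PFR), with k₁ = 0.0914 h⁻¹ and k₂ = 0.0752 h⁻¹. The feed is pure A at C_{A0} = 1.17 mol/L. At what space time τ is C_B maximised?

12.0 h

For first-order series the maximum of C_B occurs at τ_opt = ln(k₂/k₁)/(k₂−k₁).
= ln(0.0752/0.0914)/(0.0752−0.0914) = ln(0.8228)/-0.01620 = -0.1951/-0.01620 = 12.0 h.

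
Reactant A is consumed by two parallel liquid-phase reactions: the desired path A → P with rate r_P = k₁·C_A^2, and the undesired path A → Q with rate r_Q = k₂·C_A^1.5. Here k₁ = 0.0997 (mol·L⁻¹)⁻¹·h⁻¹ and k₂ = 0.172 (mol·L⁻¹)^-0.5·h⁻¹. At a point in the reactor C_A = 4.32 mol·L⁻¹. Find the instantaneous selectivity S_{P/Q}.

S_{P/Q} = r_P/r_Q = (k₁·C_A^2)/(k₂·C_A^1.5) = (k₁/k₂)·C_A^0.5.
= (0.0997×4.320^2) / (0.172×4.320^1.5) = 1.861/1.544 = 1.20.
Since the desired path is higher order in A, keeping C_A high (PFR or concentrated feed) favours P.

1.20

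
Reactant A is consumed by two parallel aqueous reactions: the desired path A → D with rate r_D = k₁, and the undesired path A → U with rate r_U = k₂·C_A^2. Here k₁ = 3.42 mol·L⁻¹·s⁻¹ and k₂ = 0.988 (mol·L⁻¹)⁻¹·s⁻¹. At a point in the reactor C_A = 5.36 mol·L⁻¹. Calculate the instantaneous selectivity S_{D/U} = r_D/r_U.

0.120

S_{D/U} = r_D/r_U = (k₁)/(k₂·C_A^2) = (k₁/k₂)·C_A^-2.
= (3.42) / (0.988×5.360^2) = 3.420/28.38 = 0.120.
The undesired path is higher order in A, so low C_A (CSTR or dilute feed) favours D.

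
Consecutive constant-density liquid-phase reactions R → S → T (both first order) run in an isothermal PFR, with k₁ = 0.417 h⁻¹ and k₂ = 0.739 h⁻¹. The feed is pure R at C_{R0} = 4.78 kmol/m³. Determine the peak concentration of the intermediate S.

1.29 kmol/m³

For a first-order series the maximum intermediate yield is C_{S,max}/C_{R0} = (k₁/k₂)^[k₂/(k₂−k₁)].
= (0.417/0.739)^(0.739/(0.739−0.417)) = (0.5643)^(2.295) = 0.2689.
C_{S,max} = 0.2689×4.78 = 1.29 kmol/m³.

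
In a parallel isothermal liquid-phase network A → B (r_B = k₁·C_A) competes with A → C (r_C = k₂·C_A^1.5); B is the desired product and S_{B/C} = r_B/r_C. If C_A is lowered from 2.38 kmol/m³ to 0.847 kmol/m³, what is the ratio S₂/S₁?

1.68

S_{B/C} = (k₁/k₂)·C_A^-0.5, so S₂/S₁ = (C_{A,2}/C_{A,1})^-0.5.
= (0.847/2.38)^(-0.5) = (0.3559)^(-0.5) = 1.68.
Selectivity toward B rises as C_A falls — low-concentration operation is favoured.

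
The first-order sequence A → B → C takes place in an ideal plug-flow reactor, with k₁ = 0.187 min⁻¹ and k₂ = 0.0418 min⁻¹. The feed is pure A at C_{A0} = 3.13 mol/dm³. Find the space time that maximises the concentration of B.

For first-order series the maximum of C_B occurs at τ_opt = ln(k₂/k₁)/(k₂−k₁).
= ln(0.0418/0.187)/(0.0418−0.187) = ln(0.2235)/-0.1452 = -1.498/-0.1452 = 10.3 min.

10.3 min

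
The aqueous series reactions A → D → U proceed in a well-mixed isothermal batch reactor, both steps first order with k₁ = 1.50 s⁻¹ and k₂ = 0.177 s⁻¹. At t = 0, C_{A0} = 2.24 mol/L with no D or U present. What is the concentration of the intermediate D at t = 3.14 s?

Solving the coupled first-order balances gives C_D(t) = [k₁/(k₂−k₁)]·C_{A0}·(e^(−k₁t) − e^(−k₂t)).
e^(−k₁t) = e^(−1.50×3.14) = e^(−4.710) = 0.009005; e^(−k₂t) = e^(−0.5558) = 0.5736.
C_D = 1.50×2.24/(0.177−1.50) × (0.009005−0.5736) = (-2.540)×(-0.5646) = 1.434 mol/L.

1.43 mol/L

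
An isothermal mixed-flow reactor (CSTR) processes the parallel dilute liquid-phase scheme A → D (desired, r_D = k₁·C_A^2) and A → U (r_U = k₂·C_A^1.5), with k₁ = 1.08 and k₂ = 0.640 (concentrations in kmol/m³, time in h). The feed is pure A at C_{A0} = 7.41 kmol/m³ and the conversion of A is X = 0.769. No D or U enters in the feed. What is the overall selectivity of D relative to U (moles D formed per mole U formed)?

Exit C_A = C_{A0}(1−X) = 7.41×0.231 = 1.712 kmol/m³.
In a CSTR the entire volume is at exit conditions, so r_D = 1.08×1.712^2 = 3.164 and r_U = 0.640×1.712^1.5 = 1.433.
Overall selectivity = C_D/C_U = r_Dτ/(r_Uτ) = r_D/r_U = 2.21.

2.21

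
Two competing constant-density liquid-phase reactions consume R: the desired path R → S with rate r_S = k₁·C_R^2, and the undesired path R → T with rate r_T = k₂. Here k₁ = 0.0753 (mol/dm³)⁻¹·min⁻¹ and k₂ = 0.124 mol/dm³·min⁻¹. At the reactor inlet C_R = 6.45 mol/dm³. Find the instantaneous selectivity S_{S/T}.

S_{S/T} = r_S/r_T = (k₁·C_R^2)/(k₂) = (k₁/k₂)·C_R^2.
= (0.0753×6.450^2) / (0.124) = 3.133/0.1240 = 25.3.
Since the desired path is higher order in R, keeping C_R high (PFR or concentrated feed) favours S.

25.3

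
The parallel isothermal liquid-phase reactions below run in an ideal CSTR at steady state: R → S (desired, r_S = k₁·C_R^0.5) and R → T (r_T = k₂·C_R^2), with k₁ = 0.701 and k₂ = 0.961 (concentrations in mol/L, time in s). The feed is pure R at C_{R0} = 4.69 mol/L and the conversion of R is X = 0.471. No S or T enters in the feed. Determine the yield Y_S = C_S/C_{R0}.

0.0741

Exit C_R = C_{R0}(1−X) = 4.69×0.529 = 2.481 mol/L.
In a CSTR the entire volume is at exit conditions, so r_S = 0.701×2.481^0.5 = 1.104 and r_T = 0.961×2.481^2 = 5.915.
Fraction of consumed R going to S: r_S/(r_S+r_T) = 0.1573.
C_S = 0.1573·C_{R0}·X = 0.1573×4.69×0.471 = 0.347 mol/L; Y_S = C_S/C_{R0} = 0.0741.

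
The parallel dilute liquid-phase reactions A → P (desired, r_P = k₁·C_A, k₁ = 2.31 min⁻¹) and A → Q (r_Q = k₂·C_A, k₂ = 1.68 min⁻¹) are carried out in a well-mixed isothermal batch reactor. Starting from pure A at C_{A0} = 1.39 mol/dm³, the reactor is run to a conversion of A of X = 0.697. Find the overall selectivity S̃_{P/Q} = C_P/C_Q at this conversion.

C_A = C_{A0}(1−X) = 0.4212 mol/dm³.
Both paths are first order in A, so the instantaneous fraction to P is constant: dC_P/d(−C_A) = k₁/(k₁+k₂) = 0.5789.
C_P = 0.5789·(C_{A0}−C_A) = 0.5789×0.9688 = 0.561 mol/dm³.
C_Q = (C_{A0}−C_A)−C_P = 0.4079 mol/dm³; S̃_{P/Q} = 0.5609/0.4079 = 1.38.

1.38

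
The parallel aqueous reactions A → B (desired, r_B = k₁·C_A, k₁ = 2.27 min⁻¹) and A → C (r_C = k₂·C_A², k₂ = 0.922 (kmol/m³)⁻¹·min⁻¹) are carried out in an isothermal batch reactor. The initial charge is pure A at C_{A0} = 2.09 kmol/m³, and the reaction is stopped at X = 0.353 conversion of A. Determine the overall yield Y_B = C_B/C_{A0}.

C_A = C_{A0}(1−X) = 1.352 kmol/m³.
Along a PFR/batch, dC_B/dC_A = −r_B/(r_B+r_C) = −k₁/(k₁+k₂·C_A).
Integrating from C_{A0} to C_A: C_B = (2.27/0.922)·ln[(2.27+0.922·2.09)/(2.27+0.922·1.35)] = 2.462·ln(4.197/3.517) = 0.4354 kmol/m³.
Y_B = C_B/C_{A0} = 0.4354/2.09 = 0.208.

0.208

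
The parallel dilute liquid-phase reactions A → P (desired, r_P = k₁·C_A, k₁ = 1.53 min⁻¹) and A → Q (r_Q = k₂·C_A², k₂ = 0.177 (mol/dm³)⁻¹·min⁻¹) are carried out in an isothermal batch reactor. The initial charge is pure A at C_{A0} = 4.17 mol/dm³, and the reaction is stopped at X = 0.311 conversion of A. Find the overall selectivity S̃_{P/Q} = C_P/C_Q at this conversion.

C_A = C_{A0}(1−X) = 2.873 mol/dm³.
Along a PFR/batch, dC_P/dC_A = −r_P/(r_P+r_Q) = −k₁/(k₁+k₂·C_A).
Integrating from C_{A0} to C_A: C_P = (1.53/0.177)·ln[(1.53+0.177·4.17)/(1.53+0.177·2.87)] = 8.644·ln(2.268/2.039) = 0.9223 mol/dm³.
C_Q = (C_{A0}−C_A)−C_P = 0.3745 mol/dm³; S̃_{P/Q} = 0.9223/0.3745 = 2.46.

2.46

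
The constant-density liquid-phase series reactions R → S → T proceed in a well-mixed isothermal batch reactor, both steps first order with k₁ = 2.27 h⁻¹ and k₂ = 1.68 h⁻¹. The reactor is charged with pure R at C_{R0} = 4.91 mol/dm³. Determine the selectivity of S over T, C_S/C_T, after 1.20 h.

The intermediate concentration in a first-order A→B→C sequence is C_S = k₁C_{R0}(e^(−k₁t) − e^(−k₂t))/(k₂−k₁).
e^(−k₁t) = e^(−2.27×1.20) = e^(−2.724) = 0.06561; e^(−k₂t) = e^(−2.016) = 0.1332.
C_S = 2.27×4.91/(1.68−2.27) × (0.06561−0.1332) = (-18.89)×(-0.06758) = 1.277 mol/dm³.
C_R = C_{R0}e^(−k₁t) = 0.3222 mol/dm³, so C_T = C_{R0}−C_R−C_S = 3.311 mol/dm³; C_S/C_T = 0.386.

0.386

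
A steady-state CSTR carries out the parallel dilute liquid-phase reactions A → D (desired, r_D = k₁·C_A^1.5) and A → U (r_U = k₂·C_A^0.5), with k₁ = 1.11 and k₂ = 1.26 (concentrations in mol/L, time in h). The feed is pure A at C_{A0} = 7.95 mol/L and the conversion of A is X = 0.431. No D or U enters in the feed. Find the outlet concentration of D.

Exit C_A = C_{A0}(1−X) = 7.95×0.569 = 4.524 mol/L.
Rates in a CSTR are evaluated at the outlet concentration: r_D = 1.11×4.524^1.5 = 10.68, r_U = 1.26×4.524^0.5 = 2.680.
Fraction of consumed A going to D: r_D/(r_D+r_U) = 0.7994.
C_D = 0.7994·C_{A0}·X = 0.7994×7.95×0.431 = 2.74 mol/L.

2.74 mol/L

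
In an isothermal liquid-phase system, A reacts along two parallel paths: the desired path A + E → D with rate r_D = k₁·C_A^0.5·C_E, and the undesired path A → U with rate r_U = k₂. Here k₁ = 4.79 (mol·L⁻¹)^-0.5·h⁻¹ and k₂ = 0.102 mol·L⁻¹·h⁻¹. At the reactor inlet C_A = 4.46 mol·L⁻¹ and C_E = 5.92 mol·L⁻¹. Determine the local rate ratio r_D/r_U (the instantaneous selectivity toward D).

S_{D/U} = r_D/r_U = (k₁·C_A^0.5·C_E)/(k₂) = (k₁/k₂)·C_A^0.5·C_E.
= (4.79×4.460^0.5×5.920) / (0.102) = 59.89/0.1020 = 587.

587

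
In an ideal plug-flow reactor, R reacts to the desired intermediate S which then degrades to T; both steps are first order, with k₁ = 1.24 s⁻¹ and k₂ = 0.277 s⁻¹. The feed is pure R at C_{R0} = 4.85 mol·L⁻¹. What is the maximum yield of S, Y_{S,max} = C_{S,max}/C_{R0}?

0.650

Evaluating C_S at τ_opt = ln(k₂/k₁)/(k₂−k₁) gives C_{S,max}/C_{R0} = (k₁/k₂)^[k₂/(k₂−k₁)].
= (1.24/0.277)^(0.277/(0.277−1.24)) = (4.477)^(-0.2876) = 0.6498.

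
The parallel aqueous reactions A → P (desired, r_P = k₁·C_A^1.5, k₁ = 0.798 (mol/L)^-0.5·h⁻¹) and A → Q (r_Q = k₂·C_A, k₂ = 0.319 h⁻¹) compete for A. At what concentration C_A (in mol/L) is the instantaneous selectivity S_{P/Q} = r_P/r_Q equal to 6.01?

5.77 mol/L

S_{P/Q} = (k₁/k₂)·C_A^0.5 ⇒ C_A = (S·k₂/k₁)^(2).
= (6.01×0.319/0.798)^(2) = (2.402)^(2) = 5.77 mol/L.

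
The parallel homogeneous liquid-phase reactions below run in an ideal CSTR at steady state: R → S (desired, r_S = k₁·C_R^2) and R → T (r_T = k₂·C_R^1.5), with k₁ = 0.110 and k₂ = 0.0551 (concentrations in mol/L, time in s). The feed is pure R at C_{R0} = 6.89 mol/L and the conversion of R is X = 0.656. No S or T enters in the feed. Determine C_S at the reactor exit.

Exit C_R = C_{R0}(1−X) = 6.89×0.344 = 2.370 mol/L.
In a CSTR the entire volume is at exit conditions, so r_S = 0.110×2.370^2 = 0.6179 and r_T = 0.0551×2.370^1.5 = 0.2011.
Fraction of consumed R going to S: r_S/(r_S+r_T) = 0.7545.
C_S = 0.7545·C_{R0}·X = 0.7545×6.89×0.656 = 3.41 mol/L.

3.41 mol/L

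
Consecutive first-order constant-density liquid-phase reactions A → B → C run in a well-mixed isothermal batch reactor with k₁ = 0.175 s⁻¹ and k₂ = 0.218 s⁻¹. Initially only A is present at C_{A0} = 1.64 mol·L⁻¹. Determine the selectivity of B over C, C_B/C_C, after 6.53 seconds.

Solving the coupled first-order balances gives C_B(t) = [k₁/(k₂−k₁)]·C_{A0}·(e^(−k₁t) − e^(−k₂t)).
e^(−k₁t) = e^(−0.175×6.53) = e^(−1.143) = 0.3189; e^(−k₂t) = e^(−1.424) = 0.2409.
C_B = 0.175×1.64/(0.218−0.175) × (0.3189−0.2409) = 6.674×0.07808 = 0.5211 mol·L⁻¹.
C_A = C_{A0}e^(−k₁t) = 0.5231 mol·L⁻¹, so C_C = C_{A0}−C_A−C_B = 0.5958 mol·L⁻¹; C_B/C_C = 0.875.

0.875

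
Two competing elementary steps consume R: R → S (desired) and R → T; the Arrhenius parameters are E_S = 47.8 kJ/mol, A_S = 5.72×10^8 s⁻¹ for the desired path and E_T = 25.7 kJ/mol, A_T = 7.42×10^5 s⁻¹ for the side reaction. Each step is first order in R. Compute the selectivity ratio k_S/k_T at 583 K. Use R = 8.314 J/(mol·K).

8.07

With equal orders, S_{S/T} = k_S/k_T = (A_S/A_T)·exp[(E_T−E_S)/(RT)].
(E_T−E_S)/(RT) = (25.7−47.8)×10³/(8.314×583) = -22100/4847 = -4.559.
k_S/k_T = (5.72×10^8/7.42×10^5)·exp(-4.559) = 770.9 × 0.01047 = 8.07.
Since E_S > E_T, raising the temperature improves selectivity toward S.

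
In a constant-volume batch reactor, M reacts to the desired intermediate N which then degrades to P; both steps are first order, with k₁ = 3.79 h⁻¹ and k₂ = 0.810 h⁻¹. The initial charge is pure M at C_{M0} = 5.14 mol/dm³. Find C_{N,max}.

3.38 mol/dm³

At the optimum, C_{N,max}/C_{M0} = (k₁/k₂)^[k₂/(k₂−k₁)].
= (3.79/0.810)^(0.810/(0.810−3.79)) = (4.679)^(-0.2718) = 0.6574.
C_{N,max} = 0.6574×5.14 = 3.38 mol/dm³.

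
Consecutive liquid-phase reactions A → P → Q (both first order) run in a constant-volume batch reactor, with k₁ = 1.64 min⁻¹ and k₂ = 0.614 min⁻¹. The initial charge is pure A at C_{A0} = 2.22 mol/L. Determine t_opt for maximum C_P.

0.958 min

Setting dC_P/dt = 0 gives t_opt = ln(k₂/k₁)/(k₂−k₁).
= ln(0.614/1.64)/(0.614−1.64) = ln(0.3744)/-1.026 = -0.9825/-1.026 = 0.958 min.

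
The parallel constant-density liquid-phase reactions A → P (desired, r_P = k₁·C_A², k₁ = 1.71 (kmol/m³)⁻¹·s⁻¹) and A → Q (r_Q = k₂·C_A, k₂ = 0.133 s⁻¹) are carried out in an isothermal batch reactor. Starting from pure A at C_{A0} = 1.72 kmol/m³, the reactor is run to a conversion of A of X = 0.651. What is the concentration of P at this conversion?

1.04 kmol/m³

C_A = C_{A0}(1−X) = 0.6003 kmol/m³.
Along a PFR/batch, dC_Q/dC_A = −r_Q/(r_P+r_Q) = −k₂/(k₂+k₁·C_A).
Integrating from C_{A0} to C_A: C_Q = (0.133/1.71)·ln[(0.133+1.71·1.72)/(0.133+1.71·0.600)] = 0.07778·ln(3.074/1.159) = 0.07584 kmol/m³.
Then C_P = (C_{A0}−C_A) − C_Q = 1.120 − 0.07584 = 1.044 kmol/m³.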